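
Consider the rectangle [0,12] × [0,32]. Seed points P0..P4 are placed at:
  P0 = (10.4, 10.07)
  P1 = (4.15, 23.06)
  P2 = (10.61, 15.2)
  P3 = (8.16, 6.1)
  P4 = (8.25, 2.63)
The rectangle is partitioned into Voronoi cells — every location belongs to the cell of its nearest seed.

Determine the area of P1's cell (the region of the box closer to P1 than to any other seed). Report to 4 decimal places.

1. box [0,12]×[0,32]: [(0, 0) (12, 0) (12, 32) (0, 32)]
2. ⊥bis P1·P0 via (7.275,16.565): [(0, 13.0647) (12, 18.8384) (12, 32) (0, 32)]  |A|=192.5814
3. ⊥bis P1·P2 via (7.38,19.13): [(0, 13.0647) (0.0006, 13.065) (12, 22.9271) (12, 32) (0, 32)]  |A|=168.0504
4. ⊥bis P1·P3 via (6.155,14.58): [(0, 13.1247) (0.1029, 13.149) (12, 22.9271) (12, 32) (0, 32)]  |A|=168.0473
5. ⊥bis P1·P4 via (6.2,12.845): [(0, 13.1247) (0.1029, 13.149) (12, 22.9271) (12, 32) (0, 32)]  |A|=168.0473
6. canonical 5-gon: [(0, 13.1247) (0.1029, 13.149) (12, 22.9271) (12, 32) (0, 32)]
7. shoelace: 168.0473

Area of P1's cell: 168.0473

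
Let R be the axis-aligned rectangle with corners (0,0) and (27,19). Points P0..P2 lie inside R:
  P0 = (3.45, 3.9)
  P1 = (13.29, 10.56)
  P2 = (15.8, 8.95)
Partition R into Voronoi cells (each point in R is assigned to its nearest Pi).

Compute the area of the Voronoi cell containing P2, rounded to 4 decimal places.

1. box [0,27]×[0,19]: [(0, 0) (27, 0) (27, 19) (0, 19)]
2. ⊥bis P2·P0 via (9.625,6.425): [(12.2522, 0) (27, 0) (27, 19) (4.483, 19)]  |A|=354.0154
3. ⊥bis P2·P1 via (14.545,9.755): [(10.7088, 3.7744) (12.2522, 0) (27, 0) (27, 19) (20.4751, 19)]  |A|=232.2711
4. canonical 5-gon: [(10.7088, 3.7744) (12.2522, 0) (27, 0) (27, 19) (20.4751, 19)]
5. shoelace: 232.2711

Area of P2's cell: 232.2711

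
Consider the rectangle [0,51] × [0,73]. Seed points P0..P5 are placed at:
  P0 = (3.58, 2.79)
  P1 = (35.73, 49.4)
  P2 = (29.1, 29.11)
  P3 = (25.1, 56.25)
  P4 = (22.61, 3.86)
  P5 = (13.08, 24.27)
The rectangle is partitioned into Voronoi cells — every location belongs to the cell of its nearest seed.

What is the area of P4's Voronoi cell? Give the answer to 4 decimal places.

Area of P4's cell: 522.9152

1. box [0,51]×[0,73]: [(0, 0) (51, 0) (51, 73) (0, 73)]
2. ⊥bis P4·P0 via (13.095,3.325): [(13.282, 0) (51, 0) (51, 73) (9.1774, 73)]  |A|=2903.2342
3. ⊥bis P4·P1 via (29.17,26.63): [(11.4984, 31.7212) (13.282, 0) (51, 0) (51, 20.3408)]  |A|=999.9779
4. ⊥bis P4·P2 via (25.855,16.485): [(12.1571, 20.0058) (13.282, 0) (51, 0) (51, 10.022)]  |A|=571.9309
5. ⊥bis P4·P3 via (23.855,30.055): [(12.1571, 20.0058) (13.282, 0) (51, 0) (51, 10.022)]  |A|=571.9309
6. ⊥bis P4·P5 via (17.845,14.065): [(24.0316, 16.9537) (12.6281, 11.6291) (13.282, 0) (51, 0) (51, 10.022)]  |A|=522.9152
7. canonical 5-gon: [(24.0316, 16.9537) (12.6281, 11.6291) (13.282, 0) (51, 0) (51, 10.022)]
8. shoelace: 522.9152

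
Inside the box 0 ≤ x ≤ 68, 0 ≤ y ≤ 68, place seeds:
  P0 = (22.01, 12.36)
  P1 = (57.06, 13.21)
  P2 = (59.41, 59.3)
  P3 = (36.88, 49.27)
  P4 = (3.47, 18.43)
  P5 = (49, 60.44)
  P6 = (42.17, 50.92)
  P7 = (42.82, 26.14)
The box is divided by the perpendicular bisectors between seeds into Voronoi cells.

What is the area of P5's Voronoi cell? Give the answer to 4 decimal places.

1. box [0,68]×[0,68]: [(0, 0) (68, 0) (68, 68) (0, 68)]
2. ⊥bis P5·P0 via (35.505,36.4): [(0, 56.3309) (68, 18.1587) (68, 68) (0, 68)]  |A|=2091.3508
3. ⊥bis P5·P1 via (53.03,36.825): [(0, 56.3309) (39.01, 34.4324) (68, 39.3797) (68, 68) (0, 68)]  |A|=1783.7533
4. ⊥bis P5·P2 via (54.205,59.87): [(0, 56.3309) (39.01, 34.4324) (51.6557, 36.5905) (55.0953, 68) (0, 68)]  |A|=1347.1982
5. ⊥bis P5·P3 via (42.94,54.855): [(52.5177, 44.4627) (55.0953, 68) (30.8253, 68)]  |A|=285.6251
6. ⊥bis P5·P4 via (26.235,39.435): [(52.5177, 44.4627) (55.0953, 68) (30.8253, 68)]  |A|=285.6251
7. ⊥bis P5·P6 via (45.585,55.68): [(35.5338, 62.8911) (53.1517, 50.2514) (55.0953, 68) (30.8253, 68)]  |A|=230.6263
8. ⊥bis P5·P7 via (45.91,43.29): [(35.5338, 62.8911) (53.1517, 50.2514) (55.0953, 68) (30.8253, 68)]  |A|=230.6263
9. canonical 4-gon: [(35.5338, 62.8911) (53.1517, 50.2514) (55.0953, 68) (30.8253, 68)]
10. shoelace: 230.6263

Area of P5's cell: 230.6263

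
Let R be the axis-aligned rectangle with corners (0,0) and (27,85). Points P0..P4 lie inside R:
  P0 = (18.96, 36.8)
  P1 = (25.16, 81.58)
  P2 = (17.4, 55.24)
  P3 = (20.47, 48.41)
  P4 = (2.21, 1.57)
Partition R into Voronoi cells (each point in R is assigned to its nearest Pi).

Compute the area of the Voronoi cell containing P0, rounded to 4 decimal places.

Area of P0's cell: 690.4850

1. box [0,27]×[0,85]: [(0, 0) (27, 0) (27, 85) (0, 85)]
2. ⊥bis P0·P1 via (22.06,59.19): [(0, 62.2443) (0, 0) (27, 0) (27, 58.506)]  |A|=1630.1296
3. ⊥bis P0·P2 via (18.18,46.02): [(0, 44.482) (0, 0) (27, 0) (27, 46.7662)]  |A|=1231.8501
4. ⊥bis P0·P3 via (19.715,42.605): [(3.2011, 44.7528) (0, 44.482) (0, 0) (27, 0) (27, 41.6575)]  |A|=1171.06
5. ⊥bis P0·P4 via (10.585,19.185): [(3.2011, 44.7528) (0, 44.482) (0, 24.2176) (27, 11.3805) (27, 41.6575)]  |A|=690.485
6. canonical 5-gon: [(3.2011, 44.7528) (0, 44.482) (0, 24.2176) (27, 11.3805) (27, 41.6575)]
7. shoelace: 690.485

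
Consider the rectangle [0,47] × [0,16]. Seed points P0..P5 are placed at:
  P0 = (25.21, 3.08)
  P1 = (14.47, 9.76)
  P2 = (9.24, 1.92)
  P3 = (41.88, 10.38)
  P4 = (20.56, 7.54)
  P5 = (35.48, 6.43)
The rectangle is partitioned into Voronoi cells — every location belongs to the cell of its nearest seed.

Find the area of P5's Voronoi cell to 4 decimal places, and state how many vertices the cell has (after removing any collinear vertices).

1. box [0,47]×[0,16]: [(0, 0) (47, 0) (47, 16) (0, 16)]
2. ⊥bis P5·P0 via (30.345,4.755): [(31.896, 0) (47, 0) (47, 16) (26.677, 16)]  |A|=283.4159
3. ⊥bis P5·P1 via (24.975,8.095): [(31.896, 0) (47, 0) (47, 16) (26.677, 16)]  |A|=283.4159
4. ⊥bis P5·P2 via (22.36,4.175): [(31.896, 0) (47, 0) (47, 16) (26.677, 16)]  |A|=283.4159
5. ⊥bis P5·P3 via (38.68,8.405): [(31.896, 0) (43.8675, 0) (33.9925, 16) (26.677, 16)]  |A|=154.2953
6. ⊥bis P5·P4 via (28.02,6.985): [(28.3167, 10.9731) (31.896, 0) (43.8675, 0) (33.9925, 16) (28.6907, 16)]  |A|=149.2339
7. canonical 5-gon: [(28.3167, 10.9731) (31.896, 0) (43.8675, 0) (33.9925, 16) (28.6907, 16)]
8. shoelace: 149.2339

Area of P5's cell: 149.2339 (5 vertices)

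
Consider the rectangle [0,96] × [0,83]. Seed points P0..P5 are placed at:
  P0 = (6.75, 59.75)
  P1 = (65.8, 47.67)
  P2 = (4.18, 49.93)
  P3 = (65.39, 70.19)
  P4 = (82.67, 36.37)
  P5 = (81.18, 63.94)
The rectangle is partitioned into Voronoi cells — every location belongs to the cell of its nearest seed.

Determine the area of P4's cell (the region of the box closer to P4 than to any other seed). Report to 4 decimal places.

Area of P4's cell: 1666.0232

1. box [0,96]×[0,83]: [(0, 0) (96, 0) (96, 83) (0, 83)]
2. ⊥bis P4·P0 via (44.71,48.06): [(29.9096, 0) (96, 0) (96, 83) (55.47, 83)]  |A|=4424.7457
3. ⊥bis P4·P1 via (74.235,42.02): [(46.0888, 0) (96, 0) (96, 74.5134)]  |A|=1859.526
4. ⊥bis P4·P2 via (43.425,43.15): [(46.0888, 0) (96, 0) (96, 74.5134)]  |A|=1859.526
5. ⊥bis P4·P3 via (74.03,53.28): [(85.8083, 59.298) (46.0888, 0) (96, 0) (96, 64.5054)]  |A|=1808.5264
6. ⊥bis P4·P5 via (81.925,50.155): [(79.5999, 50.0293) (46.0888, 0) (96, 0) (96, 50.9157)]  |A|=1666.0232
7. canonical 4-gon: [(79.5999, 50.0293) (46.0888, 0) (96, 0) (96, 50.9157)]
8. shoelace: 1666.0232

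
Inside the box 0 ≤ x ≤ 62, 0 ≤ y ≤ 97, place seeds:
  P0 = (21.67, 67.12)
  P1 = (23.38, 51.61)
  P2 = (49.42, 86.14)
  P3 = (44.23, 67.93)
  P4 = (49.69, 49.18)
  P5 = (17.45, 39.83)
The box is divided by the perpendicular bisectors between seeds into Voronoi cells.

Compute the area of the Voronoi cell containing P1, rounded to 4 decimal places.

Area of P1's cell: 428.3735

1. box [0,62]×[0,97]: [(0, 0) (62, 0) (62, 97) (0, 97)]
2. ⊥bis P1·P0 via (22.525,59.365): [(0, 56.8816) (0, 0) (62, 0) (62, 63.7172)]  |A|=3738.5616
3. ⊥bis P1·P2 via (36.4,68.875): [(45.6324, 61.9126) (0, 56.8816) (0, 0) (62, 0) (62, 49.5694)]  |A|=3622.7785
4. ⊥bis P1·P3 via (33.805,59.77): [(33.2007, 60.542) (0, 56.8816) (0, 0) (62, 0) (62, 23.7488)]  |A|=3163.0316
5. ⊥bis P1·P4 via (36.535,50.395): [(37.0214, 55.6609) (33.2007, 60.542) (0, 56.8816) (0, 0) (31.8805, 0)]  |A|=2028.1863
6. ⊥bis P1·P5 via (20.415,45.72): [(35.4062, 38.1735) (37.0214, 55.6609) (33.2007, 60.542) (0, 56.8816) (0, 55.9968)]  |A|=428.3735
7. canonical 5-gon: [(35.4062, 38.1735) (37.0214, 55.6609) (33.2007, 60.542) (0, 56.8816) (0, 55.9968)]
8. shoelace: 428.3735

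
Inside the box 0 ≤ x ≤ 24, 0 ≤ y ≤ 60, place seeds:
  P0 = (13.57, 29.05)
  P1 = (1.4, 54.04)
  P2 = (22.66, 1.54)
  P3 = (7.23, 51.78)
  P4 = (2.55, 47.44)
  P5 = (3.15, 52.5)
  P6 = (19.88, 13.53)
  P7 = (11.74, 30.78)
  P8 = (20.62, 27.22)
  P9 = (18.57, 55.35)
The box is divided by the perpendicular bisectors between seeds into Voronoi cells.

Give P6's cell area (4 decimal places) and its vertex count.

1. box [0,24]×[0,60]: [(0, 0) (24, 0) (24, 60) (0, 60)]
2. ⊥bis P6·P0 via (16.725,21.29): [(0, 14.4901) (0, 0) (24, 0) (24, 24.2478)]  |A|=464.8547
3. ⊥bis P6·P1 via (10.64,33.785): [(0, 14.4901) (0, 0) (24, 0) (24, 24.2478)]  |A|=464.8547
4. ⊥bis P6·P2 via (21.27,7.535): [(0, 14.4901) (0, 2.6033) (24, 8.168) (24, 24.2478)]  |A|=335.5989
5. ⊥bis P6·P3 via (13.555,32.655): [(0, 14.4901) (0, 2.6033) (24, 8.168) (24, 24.2478)]  |A|=335.5989
6. ⊥bis P6·P4 via (11.215,30.485): [(0, 14.4901) (0, 2.6033) (24, 8.168) (24, 24.2478)]  |A|=335.5989
7. ⊥bis P6·P5 via (11.515,33.015): [(0, 14.4901) (0, 2.6033) (24, 8.168) (24, 24.2478)]  |A|=335.5989
8. ⊥bis P6·P7 via (15.81,22.155): [(0, 14.4901) (0, 2.6033) (24, 8.168) (24, 24.2478)]  |A|=335.5989
9. ⊥bis P6·P8 via (20.25,20.375): [(15.1522, 20.6506) (0, 14.4901) (0, 2.6033) (24, 8.168) (24, 20.1723)]  |A|=317.5693
10. ⊥bis P6·P9 via (19.225,34.44): [(15.1522, 20.6506) (0, 14.4901) (0, 2.6033) (24, 8.168) (24, 20.1723)]  |A|=317.5693
11. canonical 5-gon: [(15.1522, 20.6506) (0, 14.4901) (0, 2.6033) (24, 8.168) (24, 20.1723)]
12. shoelace: 317.5693

Area of P6's cell: 317.5693 (5 vertices)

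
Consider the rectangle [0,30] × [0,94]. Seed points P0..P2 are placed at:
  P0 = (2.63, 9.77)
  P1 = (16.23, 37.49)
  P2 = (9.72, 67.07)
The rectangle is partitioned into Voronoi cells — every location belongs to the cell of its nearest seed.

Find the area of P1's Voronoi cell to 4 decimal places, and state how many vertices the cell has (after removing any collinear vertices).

1. box [0,30]×[0,94]: [(0, 0) (30, 0) (30, 94) (0, 94)]
2. ⊥bis P1·P0 via (9.43,23.63): [(0, 28.2566) (30, 13.5379) (30, 94) (0, 94)]  |A|=2193.0827
3. ⊥bis P1·P2 via (12.975,52.28): [(0, 49.4244) (0, 28.2566) (30, 13.5379) (30, 56.0269)]  |A|=954.8526
4. canonical 4-gon: [(0, 49.4244) (0, 28.2566) (30, 13.5379) (30, 56.0269)]
5. shoelace: 954.8526

Area of P1's cell: 954.8526 (4 vertices)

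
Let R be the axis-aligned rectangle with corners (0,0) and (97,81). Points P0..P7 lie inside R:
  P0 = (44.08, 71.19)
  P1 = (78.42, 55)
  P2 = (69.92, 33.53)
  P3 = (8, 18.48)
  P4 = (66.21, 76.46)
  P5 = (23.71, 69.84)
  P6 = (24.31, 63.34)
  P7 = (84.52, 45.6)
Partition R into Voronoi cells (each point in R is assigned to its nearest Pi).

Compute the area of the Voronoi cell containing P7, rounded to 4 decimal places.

Area of P7's cell: 538.4812

1. box [0,97]×[0,81]: [(0, 0) (97, 0) (97, 81) (0, 81)]
2. ⊥bis P7·P0 via (64.3,58.395): [(27.3483, 0) (97, 0) (97, 81) (78.6042, 81)]  |A|=3565.925
3. ⊥bis P7·P1 via (81.47,50.3): [(43.6452, 25.7541) (27.3483, 0) (97, 0) (97, 60.378)]  |A|=2507.637
4. ⊥bis P7·P2 via (77.22,39.565): [(72.9279, 44.7567) (97, 15.6389) (97, 60.378)]  |A|=538.4812
5. ⊥bis P7·P3 via (46.26,32.04): [(72.9279, 44.7567) (97, 15.6389) (97, 60.378)]  |A|=538.4812
6. ⊥bis P7·P4 via (75.365,61.03): [(72.9279, 44.7567) (97, 15.6389) (97, 60.378)]  |A|=538.4812
7. ⊥bis P7·P5 via (54.115,57.72): [(72.9279, 44.7567) (97, 15.6389) (97, 60.378)]  |A|=538.4812
8. ⊥bis P7·P6 via (54.415,54.47): [(72.9279, 44.7567) (97, 15.6389) (97, 60.378)]  |A|=538.4812
9. canonical 3-gon: [(72.9279, 44.7567) (97, 15.6389) (97, 60.378)]
10. shoelace: 538.4812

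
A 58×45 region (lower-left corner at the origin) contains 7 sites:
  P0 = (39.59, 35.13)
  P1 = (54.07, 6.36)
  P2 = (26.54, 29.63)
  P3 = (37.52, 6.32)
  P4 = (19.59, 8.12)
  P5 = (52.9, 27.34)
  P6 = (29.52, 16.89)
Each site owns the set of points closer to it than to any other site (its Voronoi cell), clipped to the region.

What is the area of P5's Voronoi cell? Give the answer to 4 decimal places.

1. box [0,58]×[0,45]: [(0, 0) (58, 0) (58, 45) (0, 45)]
2. ⊥bis P5·P0 via (46.245,31.235): [(27.964, 0) (58, 0) (58, 45) (54.3013, 45)]  |A|=759.0317
3. ⊥bis P5·P1 via (53.485,16.85): [(37.2975, 15.9473) (58, 17.1018) (58, 45) (54.3013, 45)]  |A|=342.5103
4. ⊥bis P5·P2 via (39.72,28.485): [(38.8632, 18.6225) (38.6373, 16.022) (58, 17.1018) (58, 45) (54.3013, 45)]  |A|=340.7767
5. ⊥bis P5·P3 via (45.21,16.83): [(40.0317, 20.6189) (45.7706, 16.4198) (58, 17.1018) (58, 45) (54.3013, 45)]  |A|=323.3645
6. ⊥bis P5·P4 via (36.245,17.73): [(40.0317, 20.6189) (45.7706, 16.4198) (58, 17.1018) (58, 45) (54.3013, 45)]  |A|=323.3645
7. ⊥bis P5·P6 via (41.21,22.115): [(41.0789, 22.4082) (42.7763, 18.6107) (45.7706, 16.4198) (58, 17.1018) (58, 45) (54.3013, 45)]  |A|=319.8574
8. canonical 6-gon: [(41.0789, 22.4082) (42.7763, 18.6107) (45.7706, 16.4198) (58, 17.1018) (58, 45) (54.3013, 45)]
9. shoelace: 319.8574

Area of P5's cell: 319.8574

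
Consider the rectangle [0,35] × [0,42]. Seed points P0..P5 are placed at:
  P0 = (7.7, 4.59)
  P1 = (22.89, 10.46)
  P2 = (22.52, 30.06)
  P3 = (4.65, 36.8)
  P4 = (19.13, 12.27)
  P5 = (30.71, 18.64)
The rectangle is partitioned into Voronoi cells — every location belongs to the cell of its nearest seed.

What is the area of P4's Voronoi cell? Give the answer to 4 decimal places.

Area of P4's cell: 196.2416

1. box [0,35]×[0,42]: [(0, 0) (35, 0) (35, 42) (0, 42)]
2. ⊥bis P4·P0 via (13.415,8.43): [(0, 28.3953) (19.0793, 0) (35, 0) (35, 42) (0, 42)]  |A|=1199.1195
3. ⊥bis P4·P1 via (21.01,11.365): [(0, 28.3953) (17.0167, 3.0696) (35, 40.4271) (35, 42) (0, 42)]  |A|=811.1788
4. ⊥bis P4·P2 via (20.825,21.165): [(2.5136, 24.6544) (17.0167, 3.0696) (25.3156, 20.3093)]  |A|=214.5795
5. ⊥bis P4·P3 via (11.89,24.535): [(9.7547, 23.2745) (5.2338, 20.6059) (17.0167, 3.0696) (25.3156, 20.3093)]  |A|=201.7986
6. ⊥bis P4·P5 via (24.92,15.455): [(21.8907, 20.9619) (9.7547, 23.2745) (5.2338, 20.6059) (17.0167, 3.0696) (23.8848, 17.3369)]  |A|=196.2416
7. canonical 5-gon: [(21.8907, 20.9619) (9.7547, 23.2745) (5.2338, 20.6059) (17.0167, 3.0696) (23.8848, 17.3369)]
8. shoelace: 196.2416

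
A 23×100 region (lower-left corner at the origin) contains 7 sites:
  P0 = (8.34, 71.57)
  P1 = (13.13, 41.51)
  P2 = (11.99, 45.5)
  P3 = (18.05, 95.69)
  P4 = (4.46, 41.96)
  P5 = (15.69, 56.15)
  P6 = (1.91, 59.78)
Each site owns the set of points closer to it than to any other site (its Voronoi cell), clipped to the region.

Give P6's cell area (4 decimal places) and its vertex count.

Area of P6's cell: 128.7816 (5 vertices)

1. box [0,23]×[0,100]: [(0, 0) (23, 0) (23, 100) (0, 100)]
2. ⊥bis P6·P0 via (5.125,65.675): [(0, 68.4701) (0, 0) (23, 0) (23, 55.9264)]  |A|=1430.559
3. ⊥bis P6·P1 via (7.52,50.645): [(19.356, 57.9137) (0, 68.4701) (0, 46.0268)]  |A|=217.2057
4. ⊥bis P6·P2 via (6.95,52.64): [(16.5721, 59.432) (0, 68.4701) (0, 47.7341)]  |A|=171.8185
5. ⊥bis P6·P3 via (9.98,77.735): [(16.5721, 59.432) (0, 68.4701) (0, 47.7341)]  |A|=171.8185
6. ⊥bis P6·P4 via (3.185,50.87): [(4.7622, 51.0957) (16.5721, 59.432) (0, 68.4701) (0, 50.4142)]  |A|=165.4369
7. ⊥bis P6·P5 via (8.8,57.965): [(4.7622, 51.0957) (7.4994, 53.0278) (10.1142, 62.954) (0, 68.4701) (0, 50.4142)]  |A|=128.7816
8. canonical 5-gon: [(4.7622, 51.0957) (7.4994, 53.0278) (10.1142, 62.954) (0, 68.4701) (0, 50.4142)]
9. shoelace: 128.7816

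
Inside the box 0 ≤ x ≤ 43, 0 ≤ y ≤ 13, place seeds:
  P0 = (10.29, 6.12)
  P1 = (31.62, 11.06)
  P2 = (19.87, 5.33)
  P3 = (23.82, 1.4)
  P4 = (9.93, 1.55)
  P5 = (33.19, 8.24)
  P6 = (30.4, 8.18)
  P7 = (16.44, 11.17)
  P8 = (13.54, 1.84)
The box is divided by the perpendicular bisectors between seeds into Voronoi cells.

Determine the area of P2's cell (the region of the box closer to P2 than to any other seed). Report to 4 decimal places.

1. box [0,43]×[0,13]: [(0, 0) (43, 0) (43, 13) (0, 13)]
2. ⊥bis P2·P0 via (15.08,5.725): [(14.6079, 0) (43, 0) (43, 13) (15.6799, 13)]  |A|=362.1292
3. ⊥bis P2·P1 via (25.745,8.195): [(14.6079, 0) (29.7414, 0) (23.4018, 13) (15.6799, 13)]  |A|=148.5598
4. ⊥bis P2·P3 via (21.845,3.365): [(14.6079, 0) (18.497, 0) (26.0429, 7.5842) (23.4018, 13) (15.6799, 13)]  |A|=105.92
5. ⊥bis P2·P4 via (14.9,3.44): [(14.8931, 3.4582) (16.2082, 0) (18.497, 0) (26.0429, 7.5842) (23.4018, 13) (15.6799, 13)]  |A|=103.153
6. ⊥bis P2·P5 via (26.53,6.785): [(14.8931, 3.4582) (16.2082, 0) (18.497, 0) (26.0429, 7.5842) (23.4018, 13) (15.6799, 13)]  |A|=103.153
7. ⊥bis P2·P6 via (25.135,6.755): [(14.8931, 3.4582) (16.2082, 0) (18.497, 0) (25.1527, 6.6895) (23.4983, 12.802) (23.4018, 13) (15.6799, 13)]  |A|=99.6925
8. ⊥bis P2·P7 via (18.155,8.25): [(15.1423, 6.4806) (14.8931, 3.4582) (16.2082, 0) (18.497, 0) (25.1527, 6.6895) (23.8285, 11.5822)]  |A|=67.2491
9. ⊥bis P2·P8 via (16.705,3.585): [(15.1423, 6.4806) (15.1379, 6.4273) (18.6158, 0.1193) (25.1527, 6.6895) (23.8285, 11.5822)]  |A|=56.9358
10. canonical 5-gon: [(15.1423, 6.4806) (15.1379, 6.4273) (18.6158, 0.1193) (25.1527, 6.6895) (23.8285, 11.5822)]
11. shoelace: 56.9358

Area of P2's cell: 56.9358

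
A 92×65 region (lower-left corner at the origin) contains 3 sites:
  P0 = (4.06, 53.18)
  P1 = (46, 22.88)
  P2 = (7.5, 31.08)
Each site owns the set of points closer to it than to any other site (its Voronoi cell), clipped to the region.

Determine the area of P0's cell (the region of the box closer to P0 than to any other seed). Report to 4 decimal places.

1. box [0,92]×[0,65]: [(0, 0) (92, 0) (92, 65) (0, 65)]
2. ⊥bis P0·P1 via (25.03,38.03): [(0, 3.3845) (44.5148, 65) (0, 65)]  |A|=1371.3994
3. ⊥bis P0·P2 via (5.78,42.13): [(0, 41.2303) (30.8064, 46.0255) (44.5148, 65) (0, 65)]  |A|=788.4522
4. canonical 4-gon: [(0, 41.2303) (30.8064, 46.0255) (44.5148, 65) (0, 65)]
5. shoelace: 788.4522

Area of P0's cell: 788.4522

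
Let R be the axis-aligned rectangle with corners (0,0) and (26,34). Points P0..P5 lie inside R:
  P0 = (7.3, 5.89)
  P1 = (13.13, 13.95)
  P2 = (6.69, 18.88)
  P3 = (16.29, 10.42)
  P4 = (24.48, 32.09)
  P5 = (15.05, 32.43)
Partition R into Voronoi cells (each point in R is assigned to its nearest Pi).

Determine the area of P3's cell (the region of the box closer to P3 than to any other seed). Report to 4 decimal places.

Area of P3's cell: 206.0128

1. box [0,26]×[0,34]: [(0, 0) (26, 0) (26, 34) (0, 34)]
2. ⊥bis P3·P0 via (11.795,8.155): [(0, 31.5627) (15.9042, 0) (26, 0) (26, 34) (0, 34)]  |A|=633.0092
3. ⊥bis P3·P1 via (14.71,12.185): [(11.3017, 9.134) (15.9042, 0) (26, 0) (26, 22.2916)]  |A|=209.9315
4. ⊥bis P3·P2 via (11.49,14.65): [(11.3017, 9.134) (15.9042, 0) (26, 0) (26, 22.2916)]  |A|=209.9315
5. ⊥bis P3·P4 via (20.385,21.255): [(23.5189, 20.0706) (11.3017, 9.134) (15.9042, 0) (26, 0) (26, 19.1329)]  |A|=206.0128
6. ⊥bis P3·P5 via (15.67,21.425): [(23.5189, 20.0706) (11.3017, 9.134) (15.9042, 0) (26, 0) (26, 19.1329)]  |A|=206.0128
7. canonical 5-gon: [(23.5189, 20.0706) (11.3017, 9.134) (15.9042, 0) (26, 0) (26, 19.1329)]
8. shoelace: 206.0128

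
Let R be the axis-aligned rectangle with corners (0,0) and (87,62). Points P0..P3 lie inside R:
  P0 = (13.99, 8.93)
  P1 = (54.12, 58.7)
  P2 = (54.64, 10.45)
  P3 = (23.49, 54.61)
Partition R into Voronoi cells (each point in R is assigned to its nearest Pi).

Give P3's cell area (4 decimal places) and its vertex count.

1. box [0,87]×[0,62]: [(0, 0) (87, 0) (87, 62) (0, 62)]
2. ⊥bis P3·P0 via (18.74,31.77): [(0, 35.6673) (87, 17.5741) (87, 62) (0, 62)]  |A|=3077.9991
3. ⊥bis P3·P1 via (38.805,56.655): [(0, 35.6673) (42.7959, 26.7671) (38.0913, 62) (0, 62)]  |A|=1234.4979
4. ⊥bis P3·P2 via (39.065,32.53): [(0, 35.6673) (33.605, 28.6786) (41.7715, 34.4391) (38.0913, 62) (0, 62)]  |A|=1200.2206
5. canonical 5-gon: [(0, 35.6673) (33.605, 28.6786) (41.7715, 34.4391) (38.0913, 62) (0, 62)]
6. shoelace: 1200.2206

Area of P3's cell: 1200.2206 (5 vertices)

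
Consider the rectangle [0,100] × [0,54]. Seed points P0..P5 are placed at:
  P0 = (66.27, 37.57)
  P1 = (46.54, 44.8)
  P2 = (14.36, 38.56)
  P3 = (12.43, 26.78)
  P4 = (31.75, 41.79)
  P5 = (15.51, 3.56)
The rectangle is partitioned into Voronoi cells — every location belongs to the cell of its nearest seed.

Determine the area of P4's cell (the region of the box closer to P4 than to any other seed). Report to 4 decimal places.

Area of P4's cell: 578.0074

1. box [0,100]×[0,54]: [(0, 0) (100, 0) (100, 54) (0, 54)]
2. ⊥bis P4·P0 via (49.01,39.68): [(0, 0) (44.1592, 0) (50.7606, 54) (0, 54)]  |A|=2562.8344
3. ⊥bis P4·P1 via (39.145,43.295): [(0, 0) (44.1592, 0) (45.5841, 11.6557) (36.9664, 54) (0, 54)]  |A|=2270.7812
4. ⊥bis P4·P2 via (23.055,40.175): [(30.5171, 0) (44.1592, 0) (45.5841, 11.6557) (36.9664, 54) (20.4872, 54)]  |A|=893.6672
5. ⊥bis P4·P3 via (22.09,34.285): [(24.7959, 30.8021) (44.7802, 5.0795) (45.5841, 11.6557) (36.9664, 54) (20.4872, 54)]  |A|=624.8221
6. ⊥bis P4·P5 via (23.63,22.675): [(24.7959, 30.8021) (34.7947, 17.9323) (45.2069, 13.5092) (36.9664, 54) (20.4872, 54)]  |A|=578.0074
7. canonical 5-gon: [(24.7959, 30.8021) (34.7947, 17.9323) (45.2069, 13.5092) (36.9664, 54) (20.4872, 54)]
8. shoelace: 578.0074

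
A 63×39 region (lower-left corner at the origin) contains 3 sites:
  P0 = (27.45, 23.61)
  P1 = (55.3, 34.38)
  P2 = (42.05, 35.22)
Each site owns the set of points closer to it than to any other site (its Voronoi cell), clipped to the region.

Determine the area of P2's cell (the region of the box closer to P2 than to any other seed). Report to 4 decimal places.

Area of P2's cell: 277.0903

1. box [0,63]×[0,39]: [(0, 0) (63, 0) (63, 39) (0, 39)]
2. ⊥bis P2·P0 via (34.75,29.415): [(58.141, 0) (63, 0) (63, 39) (27.128, 39)]  |A|=794.256
3. ⊥bis P2·P1 via (48.675,34.8): [(47.3306, 13.5944) (48.9413, 39) (27.128, 39)]  |A|=277.0903
4. canonical 3-gon: [(47.3306, 13.5944) (48.9413, 39) (27.128, 39)]
5. shoelace: 277.0903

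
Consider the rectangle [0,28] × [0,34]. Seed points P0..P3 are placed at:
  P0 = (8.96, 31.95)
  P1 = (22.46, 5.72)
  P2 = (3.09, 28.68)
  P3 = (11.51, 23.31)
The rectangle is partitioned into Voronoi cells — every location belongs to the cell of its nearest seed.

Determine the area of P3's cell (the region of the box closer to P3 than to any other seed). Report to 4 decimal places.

1. box [0,28]×[0,34]: [(0, 0) (28, 0) (28, 34) (0, 34)]
2. ⊥bis P3·P0 via (10.235,27.63): [(0, 24.6093) (0, 0) (28, 0) (28, 32.8731)]  |A|=804.7535
3. ⊥bis P3·P1 via (16.985,14.515): [(0, 24.6093) (0, 3.9416) (28, 21.372) (28, 32.8731)]  |A|=450.3632
4. ⊥bis P3·P2 via (7.3,25.995): [(7.904, 26.942) (0, 14.5488) (0, 3.9416) (28, 21.372) (28, 32.8731)]  |A|=410.6044
5. canonical 5-gon: [(7.904, 26.942) (0, 14.5488) (0, 3.9416) (28, 21.372) (28, 32.8731)]
6. shoelace: 410.6044

Area of P3's cell: 410.6044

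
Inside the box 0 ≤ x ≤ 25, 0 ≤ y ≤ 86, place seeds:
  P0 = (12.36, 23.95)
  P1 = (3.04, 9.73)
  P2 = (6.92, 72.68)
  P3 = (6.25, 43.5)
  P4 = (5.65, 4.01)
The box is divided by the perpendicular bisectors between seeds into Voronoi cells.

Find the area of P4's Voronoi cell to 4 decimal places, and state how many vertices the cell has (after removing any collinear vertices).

Area of P4's cell: 227.4113 (5 vertices)

1. box [0,25]×[0,86]: [(0, 0) (25, 0) (25, 86) (0, 86)]
2. ⊥bis P4·P0 via (9.005,13.98): [(0, 17.0103) (0, 0) (25, 0) (25, 8.5975)]  |A|=320.0975
3. ⊥bis P4·P1 via (4.345,6.87): [(15.2911, 11.8647) (0, 4.8874) (0, 0) (25, 0) (25, 8.5975)]  |A|=227.4113
4. ⊥bis P4·P2 via (6.285,38.345): [(15.2911, 11.8647) (0, 4.8874) (0, 0) (25, 0) (25, 8.5975)]  |A|=227.4113
5. ⊥bis P4·P3 via (5.95,23.755): [(15.2911, 11.8647) (0, 4.8874) (0, 0) (25, 0) (25, 8.5975)]  |A|=227.4113
6. canonical 5-gon: [(15.2911, 11.8647) (0, 4.8874) (0, 0) (25, 0) (25, 8.5975)]
7. shoelace: 227.4113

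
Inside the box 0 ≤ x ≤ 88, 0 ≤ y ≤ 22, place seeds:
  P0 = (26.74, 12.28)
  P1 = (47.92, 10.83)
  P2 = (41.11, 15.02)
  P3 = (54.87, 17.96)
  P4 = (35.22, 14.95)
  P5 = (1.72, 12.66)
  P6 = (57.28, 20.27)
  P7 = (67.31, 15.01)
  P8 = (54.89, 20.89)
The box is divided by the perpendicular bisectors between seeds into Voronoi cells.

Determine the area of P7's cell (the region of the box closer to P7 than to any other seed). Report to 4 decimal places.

Area of P7's cell: 600.8889

1. box [0,88]×[0,22]: [(0, 0) (88, 0) (88, 22) (0, 22)]
2. ⊥bis P7·P0 via (47.025,13.645): [(47.9432, 0) (88, 0) (88, 22) (46.4628, 22)]  |A|=897.5343
3. ⊥bis P7·P1 via (57.615,12.92): [(60.4002, 0) (88, 0) (88, 22) (55.6576, 22)]  |A|=659.3641
4. ⊥bis P7·P2 via (54.21,15.015): [(60.4002, 0) (88, 0) (88, 22) (55.6576, 22)]  |A|=659.3641
5. ⊥bis P7·P3 via (61.09,16.485): [(58.8672, 7.1115) (60.4002, 0) (88, 0) (88, 22) (62.3978, 22)]  |A|=609.188
6. ⊥bis P7·P4 via (51.265,14.98): [(58.8672, 7.1115) (60.4002, 0) (88, 0) (88, 22) (62.3978, 22)]  |A|=609.188
7. ⊥bis P7·P5 via (34.515,13.835): [(58.8672, 7.1115) (60.4002, 0) (88, 0) (88, 22) (62.3978, 22)]  |A|=609.188
8. ⊥bis P7·P6 via (62.295,17.64): [(60.5953, 14.399) (58.8672, 7.1115) (60.4002, 0) (88, 0) (88, 22) (64.5815, 22)]  |A|=600.8889
9. ⊥bis P7·P8 via (61.1,17.95): [(60.5953, 14.399) (58.8672, 7.1115) (60.4002, 0) (88, 0) (88, 22) (64.5815, 22)]  |A|=600.8889
10. canonical 6-gon: [(60.5953, 14.399) (58.8672, 7.1115) (60.4002, 0) (88, 0) (88, 22) (64.5815, 22)]
11. shoelace: 600.8889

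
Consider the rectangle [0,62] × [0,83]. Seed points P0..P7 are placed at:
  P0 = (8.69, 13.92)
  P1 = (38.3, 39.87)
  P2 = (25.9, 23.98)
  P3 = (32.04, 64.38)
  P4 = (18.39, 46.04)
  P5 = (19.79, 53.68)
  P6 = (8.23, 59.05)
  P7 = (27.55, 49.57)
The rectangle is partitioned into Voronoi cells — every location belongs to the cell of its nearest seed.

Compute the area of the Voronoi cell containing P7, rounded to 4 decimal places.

1. box [0,62]×[0,83]: [(0, 0) (62, 0) (62, 83) (0, 83)]
2. ⊥bis P7·P0 via (18.12,31.745): [(0, 41.3311) (62, 8.5311) (62, 83) (0, 83)]  |A|=3600.274
3. ⊥bis P7·P1 via (32.925,44.72): [(0, 41.3311) (20.2165, 30.6359) (62, 76.9423) (62, 83) (0, 83)]  |A|=2171.0447
4. ⊥bis P7·P2 via (26.725,36.775): [(0, 41.3311) (6.0981, 38.105) (25.8093, 36.834) (62, 76.9423) (62, 83) (0, 83)]  |A|=2106.4038
5. ⊥bis P7·P3 via (29.795,56.975): [(0, 66.0081) (0, 41.3311) (6.0981, 38.105) (25.8093, 36.834) (40.9354, 53.5975)]  |A|=783.3393
6. ⊥bis P7·P4 via (22.97,47.805): [(18.0658, 60.531) (26.7823, 37.9124) (40.9354, 53.5975)]  |A|=228.4216
7. ⊥bis P7·P5 via (23.67,51.625): [(26.959, 57.8348) (22.4127, 49.2511) (26.7823, 37.9124) (40.9354, 53.5975)]  |A|=184.1247
8. ⊥bis P7·P6 via (17.89,54.31): [(26.959, 57.8348) (22.4127, 49.2511) (26.7823, 37.9124) (40.9354, 53.5975)]  |A|=184.1247
9. canonical 4-gon: [(26.959, 57.8348) (22.4127, 49.2511) (26.7823, 37.9124) (40.9354, 53.5975)]
10. shoelace: 184.1247

Area of P7's cell: 184.1247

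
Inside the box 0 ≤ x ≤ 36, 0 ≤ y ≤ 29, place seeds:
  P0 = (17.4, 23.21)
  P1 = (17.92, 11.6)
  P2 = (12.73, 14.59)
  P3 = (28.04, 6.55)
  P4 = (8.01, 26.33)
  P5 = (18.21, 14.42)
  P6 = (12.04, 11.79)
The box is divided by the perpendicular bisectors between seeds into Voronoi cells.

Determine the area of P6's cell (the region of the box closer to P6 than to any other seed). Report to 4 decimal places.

1. box [0,36]×[0,29]: [(0, 0) (36, 0) (36, 29) (0, 29)]
2. ⊥bis P6·P0 via (14.72,17.5): [(0, 24.4089) (0, 0) (36, 0) (36, 7.5122)]  |A|=574.5789
3. ⊥bis P6·P1 via (14.98,11.695): [(15.1609, 17.2931) (0, 24.4089) (0, 0) (14.6021, 0)]  |A|=311.2876
4. ⊥bis P6·P2 via (12.385,13.19): [(15.0074, 12.5438) (0, 16.242) (0, 0) (14.6021, 0)]  |A|=213.4581
5. ⊥bis P6·P3 via (20.04,9.17): [(15.0074, 12.5438) (0, 16.242) (0, 0) (14.6021, 0)]  |A|=213.4581
6. ⊥bis P6·P4 via (10.025,19.06): [(15.0074, 12.5438) (0, 16.242) (0, 0) (14.6021, 0)]  |A|=213.4581
7. ⊥bis P6·P5 via (15.125,13.105): [(15.0074, 12.5438) (0, 16.242) (0, 0) (14.6021, 0)]  |A|=213.4581
8. canonical 4-gon: [(15.0074, 12.5438) (0, 16.242) (0, 0) (14.6021, 0)]
9. shoelace: 213.4581

Area of P6's cell: 213.4581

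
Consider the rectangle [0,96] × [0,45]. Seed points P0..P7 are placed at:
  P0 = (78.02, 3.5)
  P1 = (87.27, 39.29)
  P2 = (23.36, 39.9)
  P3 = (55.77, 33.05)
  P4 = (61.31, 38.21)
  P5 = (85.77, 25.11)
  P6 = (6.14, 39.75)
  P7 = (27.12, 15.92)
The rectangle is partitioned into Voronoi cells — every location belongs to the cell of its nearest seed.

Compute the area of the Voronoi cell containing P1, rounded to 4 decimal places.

1. box [0,96]×[0,45]: [(0, 0) (96, 0) (96, 45) (0, 45)]
2. ⊥bis P1·P0 via (82.645,21.395): [(0, 42.7548) (96, 17.9434) (96, 45) (0, 45)]  |A|=1406.4891
3. ⊥bis P1·P2 via (55.315,39.595): [(55.209, 28.4859) (96, 17.9434) (96, 45) (55.3666, 45)]  |A|=887.346
4. ⊥bis P1·P3 via (71.52,36.17): [(74.0045, 23.6282) (96, 17.9434) (96, 45) (69.7708, 45)]  |A|=577.8452
5. ⊥bis P1·P4 via (74.29,38.75): [(74.929, 23.3892) (96, 17.9434) (96, 45) (74.03, 45)]  |A|=522.4492
6. ⊥bis P1·P5 via (86.52,32.2): [(74.5096, 33.4705) (96, 31.1972) (96, 45) (74.03, 45)]  |A|=274.9656
7. ⊥bis P1·P6 via (46.705,39.52): [(74.5096, 33.4705) (96, 31.1972) (96, 45) (74.03, 45)]  |A|=274.9656
8. ⊥bis P1·P7 via (57.195,27.605): [(74.5096, 33.4705) (96, 31.1972) (96, 45) (74.03, 45)]  |A|=274.9656
9. canonical 4-gon: [(74.5096, 33.4705) (96, 31.1972) (96, 45) (74.03, 45)]
10. shoelace: 274.9656

Area of P1's cell: 274.9656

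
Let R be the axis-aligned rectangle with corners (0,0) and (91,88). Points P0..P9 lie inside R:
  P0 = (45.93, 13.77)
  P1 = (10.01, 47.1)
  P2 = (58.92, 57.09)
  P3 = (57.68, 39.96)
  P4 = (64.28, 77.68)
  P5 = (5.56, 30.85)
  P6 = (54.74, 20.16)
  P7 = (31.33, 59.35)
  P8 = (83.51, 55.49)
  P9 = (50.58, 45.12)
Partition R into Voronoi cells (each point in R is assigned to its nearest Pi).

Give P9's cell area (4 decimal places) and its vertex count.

Area of P9's cell: 433.0127 (7 vertices)

1. box [0,91]×[0,88]: [(0, 0) (91, 0) (91, 88) (0, 88)]
2. ⊥bis P9·P0 via (48.255,29.445): [(0, 36.6024) (91, 23.1048) (91, 88) (0, 88)]  |A|=5291.3191
3. ⊥bis P9·P1 via (30.295,46.11): [(29.6166, 32.2095) (91, 23.1048) (91, 88) (32.3394, 88)]  |A|=3628.0933
4. ⊥bis P9·P2 via (54.75,51.105): [(31.335, 67.4192) (29.6166, 32.2095) (91, 23.1048) (91, 25.8481)]  |A|=1170.3063
5. ⊥bis P9·P3 via (54.13,42.54): [(58.4707, 48.5126) (31.335, 67.4192) (29.6166, 32.2095) (44.9675, 29.9326)]  |A|=651.9465
6. ⊥bis P9·P4 via (57.43,61.4): [(58.4707, 48.5126) (31.335, 67.4192) (29.6166, 32.2095) (44.9675, 29.9326)]  |A|=651.9465
7. ⊥bis P9·P5 via (28.07,37.985): [(58.4707, 48.5126) (31.335, 67.4192) (29.6545, 32.9861) (29.9147, 32.1653) (44.9675, 29.9326)]  |A|=651.8299
8. ⊥bis P9·P6 via (52.66,32.64): [(46.1461, 31.5543) (58.4707, 48.5126) (31.335, 67.4192) (29.6545, 32.9861) (29.9147, 32.1653) (40.4426, 30.6038)]  |A|=647.7654
9. ⊥bis P9·P7 via (40.955,52.235): [(46.1461, 31.5543) (58.4707, 48.5126) (45.0933, 57.8332) (29.8615, 37.228) (29.6545, 32.9861) (29.9147, 32.1653) (40.4426, 30.6038)]  |A|=433.0127
10. ⊥bis P9·P8 via (67.045,50.305): [(46.1461, 31.5543) (58.4707, 48.5126) (45.0933, 57.8332) (29.8615, 37.228) (29.6545, 32.9861) (29.9147, 32.1653) (40.4426, 30.6038)]  |A|=433.0127
11. canonical 7-gon: [(46.1461, 31.5543) (58.4707, 48.5126) (45.0933, 57.8332) (29.8615, 37.228) (29.6545, 32.9861) (29.9147, 32.1653) (40.4426, 30.6038)]
12. shoelace: 433.0127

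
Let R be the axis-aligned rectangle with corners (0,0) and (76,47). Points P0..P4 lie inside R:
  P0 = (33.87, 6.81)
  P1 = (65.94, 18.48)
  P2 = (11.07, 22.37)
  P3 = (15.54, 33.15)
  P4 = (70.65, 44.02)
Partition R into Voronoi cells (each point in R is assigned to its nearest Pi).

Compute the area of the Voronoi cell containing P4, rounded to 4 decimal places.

Area of P4's cell: 471.4162

1. box [0,76]×[0,47]: [(0, 0) (76, 0) (76, 47) (0, 47)]
2. ⊥bis P4·P0 via (52.26,25.415): [(76, 1.9493) (76, 47) (30.4226, 47)]  |A|=1026.6449
3. ⊥bis P4·P1 via (68.295,31.25): [(41.3249, 36.2237) (76, 29.8291) (76, 47) (30.4226, 47)]  |A|=543.2787
4. ⊥bis P4·P2 via (40.86,33.195): [(38.882, 38.6384) (41.3249, 36.2237) (76, 29.8291) (76, 47) (35.8436, 47)]  |A|=520.6149
5. ⊥bis P4·P3 via (43.095,38.585): [(43.6451, 35.7958) (76, 29.8291) (76, 47) (41.4352, 47)]  |A|=471.4162
6. canonical 4-gon: [(43.6451, 35.7958) (76, 29.8291) (76, 47) (41.4352, 47)]
7. shoelace: 471.4162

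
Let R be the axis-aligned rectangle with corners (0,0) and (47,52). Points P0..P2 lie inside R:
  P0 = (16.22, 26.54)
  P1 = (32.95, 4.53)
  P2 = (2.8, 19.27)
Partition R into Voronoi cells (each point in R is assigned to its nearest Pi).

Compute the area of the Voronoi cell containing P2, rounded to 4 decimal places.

Area of P2's cell: 396.2302

1. box [0,47]×[0,52]: [(0, 0) (47, 0) (47, 52) (0, 52)]
2. ⊥bis P2·P0 via (9.51,22.905): [(0, 40.4599) (0, 0) (21.9183, 0)]  |A|=443.4062
3. ⊥bis P2·P1 via (17.875,11.9): [(16.735, 9.5681) (0, 40.4599) (0, 0) (12.0572, 0)]  |A|=396.2302
4. canonical 4-gon: [(16.735, 9.5681) (0, 40.4599) (0, 0) (12.0572, 0)]
5. shoelace: 396.2302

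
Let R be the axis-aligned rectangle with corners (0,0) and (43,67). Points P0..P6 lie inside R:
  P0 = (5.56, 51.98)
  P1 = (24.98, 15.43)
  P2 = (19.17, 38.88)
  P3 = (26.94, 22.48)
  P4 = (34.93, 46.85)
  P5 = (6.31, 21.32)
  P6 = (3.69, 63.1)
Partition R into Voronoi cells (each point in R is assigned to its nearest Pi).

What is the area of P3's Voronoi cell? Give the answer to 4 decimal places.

Area of P3's cell: 367.4850

1. box [0,43]×[0,67]: [(0, 0) (43, 0) (43, 67) (0, 67)]
2. ⊥bis P3·P0 via (16.25,37.23): [(0, 25.4529) (0, 0) (43, 0) (43, 56.6169)]  |A|=1764.5014
3. ⊥bis P3·P1 via (25.96,18.955): [(0.7174, 25.9728) (43, 14.2176) (43, 56.6169)]  |A|=896.3768
4. ⊥bis P3·P2 via (23.055,30.68): [(8.5333, 23.7999) (43, 14.2176) (43, 40.1296)]  |A|=446.5496
5. ⊥bis P3·P4 via (30.935,34.665): [(31.2489, 34.5621) (8.5333, 23.7999) (43, 14.2176) (43, 30.7093)]  |A|=391.2006
6. ⊥bis P3·P5 via (16.625,21.9): [(31.2489, 34.5621) (16.311, 27.4848) (16.645, 21.5447) (43, 14.2176) (43, 30.7093)]  |A|=367.485
7. ⊥bis P3·P6 via (15.315,42.79): [(31.2489, 34.5621) (16.311, 27.4848) (16.645, 21.5447) (43, 14.2176) (43, 30.7093)]  |A|=367.485
8. canonical 5-gon: [(31.2489, 34.5621) (16.311, 27.4848) (16.645, 21.5447) (43, 14.2176) (43, 30.7093)]
9. shoelace: 367.485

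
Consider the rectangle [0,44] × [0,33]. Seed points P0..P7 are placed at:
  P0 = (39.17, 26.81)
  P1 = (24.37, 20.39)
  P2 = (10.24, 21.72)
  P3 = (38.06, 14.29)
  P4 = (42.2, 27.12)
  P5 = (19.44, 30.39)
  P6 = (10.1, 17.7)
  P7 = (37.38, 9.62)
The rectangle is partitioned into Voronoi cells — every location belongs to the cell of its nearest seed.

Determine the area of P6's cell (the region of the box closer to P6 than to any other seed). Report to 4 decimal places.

1. box [0,44]×[0,33]: [(0, 0) (44, 0) (44, 33) (0, 33)]
2. ⊥bis P6·P0 via (24.635,22.255): [(0, 0) (31.6093, 0) (21.2677, 33) (0, 33)]  |A|=872.4708
3. ⊥bis P6·P1 via (17.235,19.045): [(0, 0) (20.8251, 0) (14.6044, 33) (0, 33)]  |A|=584.5868
4. ⊥bis P6·P2 via (10.17,19.71): [(0, 20.0642) (0, 0) (20.8251, 0) (17.1555, 19.4667)]  |A|=374.804
5. ⊥bis P6·P3 via (24.08,15.995): [(0, 20.0642) (0, 0) (20.8251, 0) (17.1555, 19.4667)]  |A|=374.804
6. ⊥bis P6·P4 via (26.15,22.41): [(0, 20.0642) (0, 0) (20.8251, 0) (17.1555, 19.4667)]  |A|=374.804
7. ⊥bis P6·P5 via (14.77,24.045): [(0, 20.0642) (0, 0) (20.8251, 0) (17.1555, 19.4667)]  |A|=374.804
8. ⊥bis P6·P7 via (23.74,13.66): [(0, 20.0642) (0, 0) (19.6941, 0) (20.3852, 2.3335) (17.1555, 19.4667)]  |A|=373.4843
9. canonical 5-gon: [(0, 20.0642) (0, 0) (19.6941, 0) (20.3852, 2.3335) (17.1555, 19.4667)]
10. shoelace: 373.4843

Area of P6's cell: 373.4843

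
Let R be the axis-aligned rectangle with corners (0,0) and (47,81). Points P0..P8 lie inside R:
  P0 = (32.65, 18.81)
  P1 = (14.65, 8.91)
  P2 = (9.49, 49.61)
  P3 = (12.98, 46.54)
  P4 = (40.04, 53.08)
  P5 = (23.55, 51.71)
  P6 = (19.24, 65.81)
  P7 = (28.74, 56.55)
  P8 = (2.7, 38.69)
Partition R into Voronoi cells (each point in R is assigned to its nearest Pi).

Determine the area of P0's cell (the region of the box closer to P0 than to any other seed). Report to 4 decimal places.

1. box [0,47]×[0,81]: [(0, 0) (47, 0) (47, 81) (0, 81)]
2. ⊥bis P0·P1 via (23.65,13.86): [(0, 56.86) (31.273, 0) (47, 0) (47, 81) (0, 81)]  |A|=2917.9086
3. ⊥bis P0·P2 via (21.07,34.21): [(14.9773, 29.6286) (31.273, 0) (47, 0) (47, 53.708)]  |A|=1092.9228
4. ⊥bis P0·P3 via (22.815,32.675): [(15.9716, 27.8207) (31.273, 0) (47, 0) (47, 49.8304)]  |A|=991.8465
5. ⊥bis P0·P4 via (36.345,35.945): [(29.5045, 37.4201) (15.9716, 27.8207) (31.273, 0) (47, 0) (47, 33.6474)]  |A|=850.281
6. ⊥bis P0·P5 via (28.1,35.26): [(33.1036, 36.644) (25.4105, 34.5161) (15.9716, 27.8207) (31.273, 0) (47, 0) (47, 33.6474)]  |A|=843.4663
7. ⊥bis P0·P6 via (25.945,42.31): [(33.1036, 36.644) (25.4105, 34.5161) (15.9716, 27.8207) (31.273, 0) (47, 0) (47, 33.6474)]  |A|=843.4663
8. ⊥bis P0·P7 via (30.695,37.68): [(33.1036, 36.644) (25.4105, 34.5161) (15.9716, 27.8207) (31.273, 0) (47, 0) (47, 33.6474)]  |A|=843.4663
9. ⊥bis P0·P8 via (17.675,28.75): [(33.1036, 36.644) (25.4105, 34.5161) (18.025, 29.2772) (16.464, 26.9255) (31.273, 0) (47, 0) (47, 33.6474)]  |A|=842.1887
10. canonical 7-gon: [(33.1036, 36.644) (25.4105, 34.5161) (18.025, 29.2772) (16.464, 26.9255) (31.273, 0) (47, 0) (47, 33.6474)]
11. shoelace: 842.1887

Area of P0's cell: 842.1887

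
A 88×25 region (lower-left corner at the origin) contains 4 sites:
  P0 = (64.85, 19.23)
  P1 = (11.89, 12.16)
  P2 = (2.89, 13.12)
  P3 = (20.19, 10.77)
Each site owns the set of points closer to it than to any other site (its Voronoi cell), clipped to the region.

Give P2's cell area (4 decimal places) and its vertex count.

Area of P2's cell: 184.3767 (4 vertices)

1. box [0,88]×[0,25]: [(0, 0) (88, 0) (88, 25) (0, 25)]
2. ⊥bis P2·P0 via (33.87,16.175): [(0, 0) (35.465, 0) (32.9997, 25) (0, 25)]  |A|=855.81
3. ⊥bis P2·P1 via (7.39,12.64): [(0, 0) (6.0417, 0) (8.7084, 25) (0, 25)]  |A|=184.3767
4. ⊥bis P2·P3 via (11.54,11.945): [(0, 0) (6.0417, 0) (8.7084, 25) (0, 25)]  |A|=184.3767
5. canonical 4-gon: [(0, 0) (6.0417, 0) (8.7084, 25) (0, 25)]
6. shoelace: 184.3767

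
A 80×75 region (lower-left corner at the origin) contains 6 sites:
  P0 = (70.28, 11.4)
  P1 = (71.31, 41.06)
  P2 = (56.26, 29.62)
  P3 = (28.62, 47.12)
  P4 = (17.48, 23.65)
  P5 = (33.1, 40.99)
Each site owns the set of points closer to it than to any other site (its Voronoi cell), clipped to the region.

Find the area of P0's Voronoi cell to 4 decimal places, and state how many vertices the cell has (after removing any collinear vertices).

1. box [0,80]×[0,75]: [(0, 0) (80, 0) (80, 75) (0, 75)]
2. ⊥bis P0·P1 via (70.795,26.23): [(0, 28.6885) (0, 0) (80, 0) (80, 25.9103)]  |A|=2183.9532
3. ⊥bis P0·P2 via (63.27,20.51): [(70.7075, 26.233) (36.6158, 0) (80, 0) (80, 25.9103)]  |A|=689.4359
4. ⊥bis P0·P3 via (49.45,29.26): [(70.7075, 26.233) (36.6158, 0) (80, 0) (80, 25.9103)]  |A|=689.4359
5. ⊥bis P0·P4 via (43.88,17.525): [(70.7075, 26.233) (40.5091, 2.9959) (39.8141, 0) (80, 0) (80, 25.9103)]  |A|=684.6451
6. ⊥bis P0·P5 via (51.69,26.195): [(70.7075, 26.233) (40.5091, 2.9959) (39.8141, 0) (80, 0) (80, 25.9103)]  |A|=684.6451
7. canonical 5-gon: [(70.7075, 26.233) (40.5091, 2.9959) (39.8141, 0) (80, 0) (80, 25.9103)]
8. shoelace: 684.6451

Area of P0's cell: 684.6451 (5 vertices)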